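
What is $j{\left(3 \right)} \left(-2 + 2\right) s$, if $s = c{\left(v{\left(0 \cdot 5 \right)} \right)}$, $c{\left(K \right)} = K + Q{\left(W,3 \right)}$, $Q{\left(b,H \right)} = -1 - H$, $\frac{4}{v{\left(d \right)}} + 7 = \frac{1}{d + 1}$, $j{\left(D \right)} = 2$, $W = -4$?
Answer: $0$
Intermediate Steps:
$v{\left(d \right)} = \frac{4}{-7 + \frac{1}{1 + d}}$ ($v{\left(d \right)} = \frac{4}{-7 + \frac{1}{d + 1}} = \frac{4}{-7 + \frac{1}{1 + d}}$)
$c{\left(K \right)} = -4 + K$ ($c{\left(K \right)} = K - 4 = -4 + K$)
$s = - \frac{14}{3}$ ($s = -4 + \frac{4 \left(-1 - 0 \cdot 5\right)}{6 + 7 \cdot 0 \cdot 5} = -4 + \frac{4 \left(-1 - 0\right)}{6 + 7 \cdot 0} = -4 + \frac{4 \left(-1 + 0\right)}{6 + 0} = -4 + 4 \cdot \frac{1}{6} \left(-1\right) = -4 - \frac{2}{3} = - \frac{14}{3} \approx -4.6667$)
$j{\left(3 \right)} \left(-2 + 2\right) s = 2 \left(-2 + 2\right) \left(- \frac{14}{3}\right) = 2 \cdot 0 \left(- \frac{14}{3}\right) = 0 \left(- \frac{14}{3}\right) = 0$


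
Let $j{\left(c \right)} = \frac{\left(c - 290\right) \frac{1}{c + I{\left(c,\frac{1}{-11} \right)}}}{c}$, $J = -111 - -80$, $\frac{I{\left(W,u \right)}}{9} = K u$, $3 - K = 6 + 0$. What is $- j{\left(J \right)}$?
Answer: $\frac{3531}{9734} \approx 0.36275$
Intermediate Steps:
$K = -3$ ($K = 3 - \left(6 + 0\right) = 3 - 6 = -3$)
$I{\left(W,u \right)} = - 27 u$ ($I{\left(W,u \right)} = 9 \left(- 3 u\right) = - 27 u$)
$J = -31$ ($J = -111 + 80 = -31$)
$j{\left(c \right)} = \frac{-290 + c}{c \left(\frac{27}{11} + c\right)}$ ($j{\left(c \right)} = \frac{\left(c - 290\right) \frac{1}{c - \frac{27}{-11}}}{c} = \frac{\left(-290 + c\right) \frac{1}{c - - \frac{27}{11}}}{c} = \frac{\left(-290 + c\right) \frac{1}{c + \frac{27}{11}}}{c} = \frac{\left(-290 + c\right) \frac{1}{\frac{27}{11} + c}}{c} = \frac{\frac{1}{\frac{27}{11} + c} \left(-290 + c\right)}{c} = \frac{-290 + c}{c \left(\frac{27}{11} + c\right)}$)
$- j{\left(J \right)} = - \frac{11 \left(-290 - 31\right)}{\left(-31\right) \left(27 + 11 \left(-31\right)\right)} = - \frac{11 \left(-1\right) \left(-321\right)}{31 \left(27 - 341\right)} = - \frac{11 \left(-1\right) \left(-321\right)}{31 \left(-314\right)} = - \frac{11 \left(-1\right) \left(-1\right) \left(-321\right)}{31 \cdot 314} = \left(-1\right) \left(- \frac{3531}{9734}\right) = \frac{3531}{9734}$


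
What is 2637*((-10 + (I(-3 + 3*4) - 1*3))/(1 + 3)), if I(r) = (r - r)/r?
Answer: -34281/4 ≈ -8570.3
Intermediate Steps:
I(r) = 0 (I(r) = 0/r = 0)
2637*((-10 + (I(-3 + 3*4) - 1*3))/(1 + 3)) = 2637*((-10 + (0 - 1*3))/(1 + 3)) = 2637*((-10 + (0 - 3))/4) = 2637*((-10 - 3)*(1/4)) = 2637*(-13*1/4) = 2637*(-13/4) = -34281/4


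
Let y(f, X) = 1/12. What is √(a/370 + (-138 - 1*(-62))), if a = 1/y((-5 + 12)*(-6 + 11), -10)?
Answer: I*√2599990/185 ≈ 8.7159*I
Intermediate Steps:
y(f, X) = 1/12
a = 12 (a = 1/(1/12) = 12)
√(a/370 + (-138 - 1*(-62))) = √(12/370 + (-138 - 1*(-62))) = √(12*(1/370) + (-138 + 62)) = √(6/185 - 76) = √(-14054/185) = I*√2599990/185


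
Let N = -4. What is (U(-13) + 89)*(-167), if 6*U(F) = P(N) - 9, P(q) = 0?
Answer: -29225/2 ≈ -14613.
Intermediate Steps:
U(F) = -3/2 (U(F) = (0 - 9)/6 = (⅙)*(-9) = -3/2)
(U(-13) + 89)*(-167) = (-3/2 + 89)*(-167) = (175/2)*(-167) = -29225/2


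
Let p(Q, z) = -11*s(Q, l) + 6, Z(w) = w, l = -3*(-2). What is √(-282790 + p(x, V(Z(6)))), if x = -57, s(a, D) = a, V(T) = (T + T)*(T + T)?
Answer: I*√282157 ≈ 531.18*I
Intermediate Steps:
l = 6
V(T) = 4*T² (V(T) = (2*T)*(2*T) = 4*T²)
p(Q, z) = 6 - 11*Q (p(Q, z) = -11*Q + 6 = 6 - 11*Q)
√(-282790 + p(x, V(Z(6)))) = √(-282790 + (6 - 11*(-57))) = √(-282790 + (6 + 627)) = √(-282790 + 633) = √(-282157) = I*√282157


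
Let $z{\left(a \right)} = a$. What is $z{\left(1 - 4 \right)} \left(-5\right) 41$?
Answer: $615$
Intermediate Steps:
$z{\left(1 - 4 \right)} \left(-5\right) 41 = \left(1 - 4\right) \left(-5\right) 41 = \left(-3\right) \left(-5\right) 41 = 15 \cdot 41 = 615$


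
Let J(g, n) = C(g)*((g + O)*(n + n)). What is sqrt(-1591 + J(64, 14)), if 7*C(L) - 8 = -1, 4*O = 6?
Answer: 9*sqrt(3) ≈ 15.588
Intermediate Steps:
O = 3/2 (O = (1/4)*6 = 3/2 ≈ 1.5000)
C(L) = 1 (C(L) = 8/7 + (1/7)*(-1) = 8/7 - 1/7 = 1)
J(g, n) = 2*n*(3/2 + g) (J(g, n) = 1*((g + 3/2)*(n + n)) = 1*((3/2 + g)*(2*n)) = 1*(2*n*(3/2 + g)) = 2*n*(3/2 + g))
sqrt(-1591 + J(64, 14)) = sqrt(-1591 + 14*(3 + 2*64)) = sqrt(-1591 + 14*(3 + 128)) = sqrt(-1591 + 14*131) = sqrt(-1591 + 1834) = sqrt(243) = 9*sqrt(3)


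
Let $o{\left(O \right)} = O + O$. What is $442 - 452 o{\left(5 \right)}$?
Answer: $-4078$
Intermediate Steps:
$o{\left(O \right)} = 2 O$
$442 - 452 o{\left(5 \right)} = 442 - 452 \cdot 2 \cdot 5 = 442 - 4520 = -4078$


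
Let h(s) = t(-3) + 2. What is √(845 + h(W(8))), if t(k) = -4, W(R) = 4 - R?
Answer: √843 ≈ 29.034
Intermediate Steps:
h(s) = -2 (h(s) = -4 + 2 = -2)
√(845 + h(W(8))) = √(845 - 2) = √843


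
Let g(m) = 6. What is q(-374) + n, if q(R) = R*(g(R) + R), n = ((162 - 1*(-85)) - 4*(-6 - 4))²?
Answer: 220001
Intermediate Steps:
n = 82369 (n = ((162 + 85) - 4*(-10))² = (247 + 40)² = 287² = 82369)
q(R) = R*(6 + R)
q(-374) + n = -374*(6 - 374) + 82369 = -374*(-368) + 82369 = 137632 + 82369 = 220001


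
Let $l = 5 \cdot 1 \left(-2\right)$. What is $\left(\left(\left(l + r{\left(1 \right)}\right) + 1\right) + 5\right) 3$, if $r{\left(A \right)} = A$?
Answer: $-9$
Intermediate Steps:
$l = -10$ ($l = 5 \left(-2\right) = -10$)
$\left(\left(\left(l + r{\left(1 \right)}\right) + 1\right) + 5\right) 3 = \left(\left(\left(-10 + 1\right) + 1\right) + 5\right) 3 = \left(\left(-9 + 1\right) + 5\right) 3 = \left(-8 + 5\right) 3 = \left(-3\right) 3 = -9$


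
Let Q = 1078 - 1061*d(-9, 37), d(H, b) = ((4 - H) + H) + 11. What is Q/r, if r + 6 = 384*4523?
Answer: -14837/1736826 ≈ -0.0085426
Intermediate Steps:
d(H, b) = 15 (d(H, b) = 4 + 11 = 15)
r = 1736826 (r = -6 + 384*4523 = -6 + 1736832 = 1736826)
Q = -14837 (Q = 1078 - 1061*15 = 1078 - 15915 = -14837)
Q/r = -14837/1736826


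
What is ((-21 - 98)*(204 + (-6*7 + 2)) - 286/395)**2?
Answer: 59430315319236/156025 ≈ 3.8090e+8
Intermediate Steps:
((-21 - 98)*(204 + (-6*7 + 2)) - 286/395)**2 = (-119*(204 + (-42 + 2)) - 286*1/395)**2 = (-119*(204 - 40) - 286/395)**2 = (-119*164 - 286/395)**2 = (-19516 - 286/395)**2 = (-7709106/395)**2 = 59430315319236/156025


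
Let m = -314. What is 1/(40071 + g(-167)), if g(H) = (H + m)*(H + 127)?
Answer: 1/59311 ≈ 1.6860e-5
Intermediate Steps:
g(H) = (-314 + H)*(127 + H) (g(H) = (H - 314)*(H + 127) = (-314 + H)*(127 + H))
1/(40071 + g(-167)) = 1/(40071 + (-39878 + (-167)² - 187*(-167))) = 1/(40071 + (-39878 + 27889 + 31229)) = 1/(40071 + 19240) = 1/59311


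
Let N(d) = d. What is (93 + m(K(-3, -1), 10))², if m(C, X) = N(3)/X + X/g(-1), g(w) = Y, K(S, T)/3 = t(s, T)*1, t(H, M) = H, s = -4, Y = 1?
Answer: 1067089/100 ≈ 10671.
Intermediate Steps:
K(S, T) = -12 (K(S, T) = 3*(-4*1) = 3*(-4) = -12)
g(w) = 1
m(C, X) = X + 3/X (m(C, X) = 3/X + X/1 = 3/X + X*1 = 3/X + X = X + 3/X)
(93 + m(K(-3, -1), 10))² = (93 + (10 + 3/10))² = (93 + 103/10)² = (1033/10)² = 1067089/100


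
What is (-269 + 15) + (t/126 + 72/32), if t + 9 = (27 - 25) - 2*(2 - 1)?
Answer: -7051/28 ≈ -251.82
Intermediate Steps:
t = -9 (t = -9 + ((27 - 25) - 2*(2 - 1)) = -9 + (2 - 2*1) = -9 + (2 - 2) = -9 + 0 = -9)
(-269 + 15) + (t/126 + 72/32) = (-269 + 15) + (-9/126 + 72/32) = -254 + (-9*1/126 + 72*(1/32)) = -254 + (-1/14 + 9/4) = -254 + 61/28 = -7051/28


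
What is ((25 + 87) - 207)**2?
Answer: 9025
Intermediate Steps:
((25 + 87) - 207)**2 = (112 - 207)**2 = (-95)**2 = 9025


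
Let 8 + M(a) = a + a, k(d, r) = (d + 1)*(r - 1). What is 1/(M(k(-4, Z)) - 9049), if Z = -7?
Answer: -1/9009 ≈ -0.00011100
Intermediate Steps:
k(d, r) = (1 + d)*(-1 + r)
M(a) = -8 + 2*a (M(a) = -8 + (a + a) = -8 + 2*a)
1/(M(k(-4, Z)) - 9049) = 1/((-8 + 2*(-1 - 7 - 1*(-4) - 4*(-7))) - 9049) = 1/((-8 + 2*(-1 - 7 + 4 + 28)) - 9049) = 1/((-8 + 2*24) - 9049) = 1/((-8 + 48) - 9049) = 1/(40 - 9049) = 1/(-9009) = -1/9009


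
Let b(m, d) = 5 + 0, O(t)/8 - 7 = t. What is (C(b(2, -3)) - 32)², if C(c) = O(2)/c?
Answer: 7744/25 ≈ 309.76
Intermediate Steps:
O(t) = 56 + 8*t
b(m, d) = 5
C(c) = 72/c (C(c) = (56 + 8*2)/c = (56 + 16)/c = 72/c)
(C(b(2, -3)) - 32)² = (72/5 - 32)² = (-88/5)² = 7744/25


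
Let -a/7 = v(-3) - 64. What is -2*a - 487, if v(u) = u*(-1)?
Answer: -1341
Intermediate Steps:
v(u) = -u
a = 427 (a = -7*(-1*(-3) - 64) = -7*(3 - 64) = -7*(-61) = 427)
-2*a - 487 = -2*427 - 487 = -854 - 487 = -1341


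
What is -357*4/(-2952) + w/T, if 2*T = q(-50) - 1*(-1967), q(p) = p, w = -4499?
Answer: -661795/157194 ≈ -4.2101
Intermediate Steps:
T = 1917/2 (T = (-50 - 1*(-1967))/2 = (-50 + 1967)/2 = (½)*1917 = 1917/2 ≈ 958.50)
-357*4/(-2952) + w/T = -357*4/(-2952) - 4499/1917/2 = -1428*(-1/2952) - 4499*2/1917 = 119/246 - 8998/1917 = -661795/157194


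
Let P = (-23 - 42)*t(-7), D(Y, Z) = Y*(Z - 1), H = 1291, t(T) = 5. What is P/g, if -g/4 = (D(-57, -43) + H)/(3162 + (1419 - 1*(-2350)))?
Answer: 77675/524 ≈ 148.23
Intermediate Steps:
D(Y, Z) = Y*(-1 + Z)
P = -325 (P = (-23 - 42)*5 = -65*5 = -325)
g = -524/239 (g = -4*(-57*(-1 - 43) + 1291)/(3162 + (1419 - 1*(-2350))) = -4*(-57*(-44) + 1291)/(3162 + (1419 + 2350)) = -4*(2508 + 1291)/(3162 + 3769) = -15196/6931 = -4*131/239 = -524/239 ≈ -2.1925)
P/g = -325/(-524/239) = -325*(-239/524) = 77675/524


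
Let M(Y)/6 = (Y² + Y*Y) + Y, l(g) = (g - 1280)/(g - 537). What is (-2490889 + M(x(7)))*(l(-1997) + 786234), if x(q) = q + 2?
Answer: -4960604432298079/2534 ≈ -1.9576e+12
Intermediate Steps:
l(g) = (-1280 + g)/(-537 + g)
x(q) = 2 + q
M(Y) = 6*Y + 12*Y² (M(Y) = 6*((Y² + Y*Y) + Y) = 6*((Y² + Y²) + Y) = 6*(2*Y² + Y) = 6*(Y + 2*Y²) = 6*Y + 12*Y²)
(-2490889 + M(x(7)))*(l(-1997) + 786234) = (-2490889 + 6*(2 + 7)*(1 + 2*(2 + 7)))*((-1280 - 1997)/(-537 - 1997) + 786234) = (-2490889 + 6*9*(1 + 2*9))*(-3277/(-2534) + 786234) = (-2490889 + 6*9*(1 + 18))*(-1/2534*(-3277) + 786234) = (-2490889 + 6*9*19)*(3277/2534 + 786234) = (-2490889 + 1026)*(1992320233/2534) = -2489863*1992320233/2534 = -4960604432298079/2534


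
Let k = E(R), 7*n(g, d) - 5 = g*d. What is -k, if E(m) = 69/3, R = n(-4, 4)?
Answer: -23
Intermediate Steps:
n(g, d) = 5/7 + d*g/7 (n(g, d) = 5/7 + (g*d)/7 = 5/7 + (d*g)/7 = 5/7 + d*g/7)
R = -11/7 (R = 5/7 + (⅐)*4*(-4) = 5/7 - 16/7 = -11/7 ≈ -1.5714)
E(m) = 23 (E(m) = 69*(⅓) = 23)
k = 23
-k = -1*23 = -23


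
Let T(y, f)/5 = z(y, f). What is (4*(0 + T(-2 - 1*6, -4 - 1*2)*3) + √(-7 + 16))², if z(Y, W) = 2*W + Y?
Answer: 1432809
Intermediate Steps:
z(Y, W) = Y + 2*W
T(y, f) = 5*y + 10*f (T(y, f) = 5*(y + 2*f) = 5*y + 10*f)
(4*(0 + T(-2 - 1*6, -4 - 1*2)*3) + √(-7 + 16))² = (4*(0 + (5*(-2 - 1*6) + 10*(-4 - 1*2))*3) + √(-7 + 16))² = (4*(0 + (5*(-2 - 6) + 10*(-4 - 2))*3) + √9)² = (4*(0 + (5*(-8) + 10*(-6))*3) + 3)² = (4*(0 + (-40 - 60)*3) + 3)² = (4*(0 - 100*3) + 3)² = (4*(0 - 300) + 3)² = (4*(-300) + 3)² = (-1200 + 3)² = (-1197)² = 1432809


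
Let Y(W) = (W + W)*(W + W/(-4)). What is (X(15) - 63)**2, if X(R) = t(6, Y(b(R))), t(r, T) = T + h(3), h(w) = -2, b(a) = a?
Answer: 297025/4 ≈ 74256.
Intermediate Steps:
Y(W) = 3*W**2/2 (Y(W) = (2*W)*(W + W*(-1/4)) = (2*W)*(W - W/4) = (2*W)*(3*W/4) = 3*W**2/2)
t(r, T) = -2 + T (t(r, T) = T - 2 = -2 + T)
X(R) = -2 + 3*R**2/2
(X(15) - 63)**2 = ((-2 + (3/2)*15**2) - 63)**2 = ((-2 + (3/2)*225) - 63)**2 = ((-2 + 675/2) - 63)**2 = (671/2 - 63)**2 = (545/2)**2 = 297025/4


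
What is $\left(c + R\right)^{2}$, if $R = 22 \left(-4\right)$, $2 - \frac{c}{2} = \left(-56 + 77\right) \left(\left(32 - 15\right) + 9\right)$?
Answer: $1382976$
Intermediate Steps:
$c = -1088$ ($c = 4 - 2 \left(-56 + 77\right) \left(\left(32 - 15\right) + 9\right) = 4 - 2 \cdot 21 \left(17 + 9\right) = 4 - 2 \cdot 21 \cdot 26 = 4 - 1092 = -1088$)
$R = -88$
$\left(c + R\right)^{2} = \left(-1088 - 88\right)^{2} = \left(-1176\right)^{2} = 1382976$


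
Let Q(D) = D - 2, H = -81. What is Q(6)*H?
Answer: -324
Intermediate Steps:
Q(D) = -2 + D
Q(6)*H = (-2 + 6)*(-81) = 4*(-81) = -324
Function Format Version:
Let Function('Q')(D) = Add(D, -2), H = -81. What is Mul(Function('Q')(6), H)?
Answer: -324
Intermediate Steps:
Function('Q')(D) = Add(-2, D)
Mul(Function('Q')(6), H) = Mul(Add(-2, 6), -81) = Mul(4, -81) = -324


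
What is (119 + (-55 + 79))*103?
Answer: 14729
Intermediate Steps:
(119 + (-55 + 79))*103 = (119 + 24)*103 = 143*103 = 14729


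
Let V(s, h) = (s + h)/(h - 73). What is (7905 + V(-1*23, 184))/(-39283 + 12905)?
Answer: -438808/1463979 ≈ -0.29974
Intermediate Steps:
V(s, h) = (h + s)/(-73 + h)
(7905 + V(-1*23, 184))/(-39283 + 12905) = (7905 + (184 - 1*23)/(-73 + 184))/(-39283 + 12905) = (7905 + (184 - 23)/111)/(-26378) = (7905 + (1/111)*161)*(-1/26378) = (7905 + 161/111)*(-1/26378) = (877616/111)*(-1/26378) = -438808/1463979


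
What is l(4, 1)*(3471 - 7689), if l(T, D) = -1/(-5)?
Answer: -4218/5 ≈ -843.60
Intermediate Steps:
l(T, D) = 1/5 (l(T, D) = -1*(-1/5) = 1/5)
l(4, 1)*(3471 - 7689) = (3471 - 7689)/5 = (1/5)*(-4218) = -4218/5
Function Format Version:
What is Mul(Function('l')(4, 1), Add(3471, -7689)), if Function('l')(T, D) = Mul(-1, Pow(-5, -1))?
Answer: Rational(-4218, 5) ≈ -843.60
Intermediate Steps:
Function('l')(T, D) = Rational(1, 5) (Function('l')(T, D) = Mul(-1, Rational(-1, 5)) = Rational(1, 5))
Mul(Function('l')(4, 1), Add(3471, -7689)) = Mul(Rational(1, 5), Add(3471, -7689)) = Mul(Rational(1, 5), -4218) = Rational(-4218, 5)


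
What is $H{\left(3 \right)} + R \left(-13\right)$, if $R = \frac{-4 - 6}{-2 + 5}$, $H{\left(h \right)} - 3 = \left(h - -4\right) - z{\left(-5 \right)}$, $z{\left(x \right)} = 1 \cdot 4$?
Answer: $\frac{148}{3} \approx 49.333$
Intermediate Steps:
$z{\left(x \right)} = 4$
$H{\left(h \right)} = 3 + h$ ($H{\left(h \right)} = 3 + \left(\left(h - -4\right) - 4\right) = 3 + \left(\left(h + 4\right) - 4\right) = 3 + \left(\left(4 + h\right) - 4\right) = 3 + h$)
$R = - \frac{10}{3} \approx -3.3333$
$H{\left(3 \right)} + R \left(-13\right) = \left(3 + 3\right) - - \frac{130}{3} = 6 + \frac{130}{3} = \frac{148}{3}$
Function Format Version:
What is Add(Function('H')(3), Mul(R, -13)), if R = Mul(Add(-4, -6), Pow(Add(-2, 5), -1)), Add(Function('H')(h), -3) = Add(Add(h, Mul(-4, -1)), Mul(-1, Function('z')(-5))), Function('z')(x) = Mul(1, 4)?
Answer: Rational(148, 3) ≈ 49.333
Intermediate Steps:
Function('z')(x) = 4
Function('H')(h) = Add(3, h) (Function('H')(h) = Add(3, Add(Add(h, Mul(-4, -1)), Mul(-1, 4))) = Add(3, Add(Add(h, 4), -4)) = Add(3, Add(Add(4, h), -4)) = Add(3, h))
R = Rational(-10, 3) (R = Mul(-10, Pow(3, -1)) = Mul(-10, Rational(1, 3)) = Rational(-10, 3) ≈ -3.3333)
Add(Function('H')(3), Mul(R, -13)) = Add(Add(3, 3), Mul(Rational(-10, 3), -13)) = Add(6, Rational(130, 3)) = Rational(148, 3)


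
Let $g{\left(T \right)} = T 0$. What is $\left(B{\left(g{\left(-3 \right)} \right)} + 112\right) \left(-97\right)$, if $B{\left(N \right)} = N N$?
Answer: $-10864$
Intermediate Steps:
$g{\left(T \right)} = 0$
$B{\left(N \right)} = N^{2}$
$\left(B{\left(g{\left(-3 \right)} \right)} + 112\right) \left(-97\right) = \left(0^{2} + 112\right) \left(-97\right) = \left(0 + 112\right) \left(-97\right) = 112 \left(-97\right) = -10864$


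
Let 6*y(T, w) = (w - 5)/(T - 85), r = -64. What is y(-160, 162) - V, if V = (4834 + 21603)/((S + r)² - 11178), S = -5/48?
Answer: 86982015829/23940689010 ≈ 3.6332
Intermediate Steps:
S = -5/48 (S = -5*1/48 = -5/48 ≈ -0.10417)
y(T, w) = (-5 + w)/(6*(-85 + T)) (y(T, w) = ((w - 5)/(T - 85))/6 = ((-5 + w)/(-85 + T))/6 = (-5 + w)/(6*(-85 + T)))
V = -60910848/16286183 (V = (4834 + 21603)/((-5/48 - 64)² - 11178) = 26437/((-3077/48)² - 11178) = 26437/(9467929/2304 - 11178) = 26437/(-16286183/2304) = 26437*(-2304/16286183) = -60910848/16286183 ≈ -3.7400)
y(-160, 162) - V = (-5 + 162)/(6*(-85 - 160)) - 1*(-60910848/16286183) = (⅙)*157/(-245) + 60910848/16286183 = (⅙)*(-1/245)*157 + 60910848/16286183 = -157/1470 + 60910848/16286183 = 86982015829/23940689010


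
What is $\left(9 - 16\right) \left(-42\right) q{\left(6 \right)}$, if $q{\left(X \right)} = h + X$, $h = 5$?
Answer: $3234$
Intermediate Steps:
$q{\left(X \right)} = 5 + X$
$\left(9 - 16\right) \left(-42\right) q{\left(6 \right)} = \left(9 - 16\right) \left(-42\right) \left(5 + 6\right) = \left(-7\right) \left(-42\right) 11 = 294 \cdot 11 = 3234$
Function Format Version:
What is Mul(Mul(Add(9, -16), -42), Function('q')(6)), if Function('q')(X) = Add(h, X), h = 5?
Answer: 3234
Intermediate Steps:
Function('q')(X) = Add(5, X)
Mul(Mul(Add(9, -16), -42), Function('q')(6)) = Mul(Mul(Add(9, -16), -42), Add(5, 6)) = Mul(Mul(-7, -42), 11) = Mul(294, 11) = 3234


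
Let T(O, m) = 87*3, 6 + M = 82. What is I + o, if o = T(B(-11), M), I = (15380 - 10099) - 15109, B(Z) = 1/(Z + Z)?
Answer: -9567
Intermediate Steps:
M = 76 (M = -6 + 82 = 76)
B(Z) = 1/(2*Z)
I = -9828 (I = 5281 - 15109 = -9828)
T(O, m) = 261
o = 261
I + o = -9828 + 261 = -9567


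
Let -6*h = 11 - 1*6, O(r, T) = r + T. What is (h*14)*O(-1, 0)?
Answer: 35/3 ≈ 11.667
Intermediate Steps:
O(r, T) = T + r
h = -⅚ (h = -(11 - 1*6)/6 = -(11 - 6)/6 = -⅙*5 = -⅚ ≈ -0.83333)
(h*14)*O(-1, 0) = (-⅚*14)*(0 - 1) = -35/3*(-1) = 35/3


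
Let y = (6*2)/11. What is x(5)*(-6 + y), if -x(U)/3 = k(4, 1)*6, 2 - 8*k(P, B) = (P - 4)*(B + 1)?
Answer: 243/11 ≈ 22.091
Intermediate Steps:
y = 12/11 (y = 12*(1/11) = 12/11 ≈ 1.0909)
k(P, B) = 1/4 - (1 + B)*(-4 + P)/8 (k(P, B) = 1/4 - (P - 4)*(B + 1)/8 = 1/4 - (-4 + P)*(1 + B)/8 = 1/4 - (1 + B)*(-4 + P)/8)
x(U) = -9/2 (x(U) = -3*(3/4 + (1/2)*1 - 1/8*4 - 1/8*1*4)*6 = -3*(3/4 + 1/2 - 1/2 - 1/2)*6 = -3*6/4 = -3*3/2 = -9/2)
x(5)*(-6 + y) = -9*(-6 + 12/11)/2 = -9/2*(-54/11) = 243/11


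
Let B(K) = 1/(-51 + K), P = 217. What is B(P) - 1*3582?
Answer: -594611/166 ≈ -3582.0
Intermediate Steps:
B(P) - 1*3582 = 1/(-51 + 217) - 1*3582 = 1/166 - 3582 = -594611/166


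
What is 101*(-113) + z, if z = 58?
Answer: -11355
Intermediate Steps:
101*(-113) + z = 101*(-113) + 58 = -11413 + 58 = -11355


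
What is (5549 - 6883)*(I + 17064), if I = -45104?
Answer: 37405360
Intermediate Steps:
(5549 - 6883)*(I + 17064) = (5549 - 6883)*(-45104 + 17064) = -1334*(-28040) = 37405360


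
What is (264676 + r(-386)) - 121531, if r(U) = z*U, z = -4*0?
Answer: 143145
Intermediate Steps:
z = 0
r(U) = 0 (r(U) = 0*U = 0)
(264676 + r(-386)) - 121531 = (264676 + 0) - 121531 = 264676 - 121531 = 143145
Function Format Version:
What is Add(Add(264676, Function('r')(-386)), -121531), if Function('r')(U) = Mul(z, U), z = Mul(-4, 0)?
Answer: 143145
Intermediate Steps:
z = 0
Function('r')(U) = 0 (Function('r')(U) = Mul(0, U) = 0)
Add(Add(264676, Function('r')(-386)), -121531) = Add(Add(264676, 0), -121531) = Add(264676, -121531) = 143145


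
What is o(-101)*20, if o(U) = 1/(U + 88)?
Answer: -20/13 ≈ -1.5385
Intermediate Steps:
o(U) = 1/(88 + U)
o(-101)*20 = 20/(88 - 101) = 20/(-13) = -1/13*20 = -20/13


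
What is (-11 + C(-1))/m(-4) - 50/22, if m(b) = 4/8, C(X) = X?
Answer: -289/11 ≈ -26.273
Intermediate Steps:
m(b) = 1/2 (m(b) = 4*(1/8) = 1/2)
(-11 + C(-1))/m(-4) - 50/22 = (-11 - 1)/(1/2) - 50/22 = -12*2 - 50*1/22 = -24 - 25/11 = -289/11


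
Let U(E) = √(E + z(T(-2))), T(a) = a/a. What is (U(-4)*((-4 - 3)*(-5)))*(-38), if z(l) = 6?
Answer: -1330*√2 ≈ -1880.9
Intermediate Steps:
T(a) = 1
U(E) = √(6 + E) (U(E) = √(E + 6) = √(6 + E))
(U(-4)*((-4 - 3)*(-5)))*(-38) = (√(6 - 4)*((-4 - 3)*(-5)))*(-38) = (√2*(-7*(-5)))*(-38) = (√2*35)*(-38) = (35*√2)*(-38) = -1330*√2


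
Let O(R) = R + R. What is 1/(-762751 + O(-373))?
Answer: -1/763497 ≈ -1.3098e-6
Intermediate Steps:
O(R) = 2*R
1/(-762751 + O(-373)) = 1/(-762751 + 2*(-373)) = 1/(-762751 - 746) = 1/(-763497) = -1/763497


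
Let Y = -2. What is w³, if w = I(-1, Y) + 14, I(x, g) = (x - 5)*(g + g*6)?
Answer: 941192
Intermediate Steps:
I(x, g) = 7*g*(-5 + x) (I(x, g) = (-5 + x)*(g + 6*g) = (-5 + x)*(7*g) = 7*g*(-5 + x))
w = 98 (w = 7*(-2)*(-5 - 1) + 14 = 7*(-2)*(-6) + 14 = 84 + 14 = 98)
w³ = 98³ = 941192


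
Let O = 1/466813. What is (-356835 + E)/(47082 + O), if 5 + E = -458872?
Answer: -380784965856/21978489667 ≈ -17.325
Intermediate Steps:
E = -458877 (E = -5 - 458872 = -458877)
O = 1/466813 ≈ 2.1422e-6
(-356835 + E)/(47082 + O) = (-356835 - 458877)/(47082 + 1/466813) = -815712/21978489667/466813 = -815712*466813/21978489667 = -380784965856/21978489667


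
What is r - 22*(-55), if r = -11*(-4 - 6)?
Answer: 1320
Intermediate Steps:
r = 110 (r = -11*(-10) = 110)
r - 22*(-55) = 110 - 22*(-55) = 110 + 1210 = 1320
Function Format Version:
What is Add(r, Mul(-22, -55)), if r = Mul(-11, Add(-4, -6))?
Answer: 1320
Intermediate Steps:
r = 110 (r = Mul(-11, -10) = 110)
Add(r, Mul(-22, -55)) = Add(110, Mul(-22, -55)) = Add(110, 1210) = 1320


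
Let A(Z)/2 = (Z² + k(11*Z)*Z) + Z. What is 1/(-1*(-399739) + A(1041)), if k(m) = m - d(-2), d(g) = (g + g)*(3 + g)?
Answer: 1/26418493 ≈ 3.7852e-8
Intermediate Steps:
d(g) = 2*g*(3 + g) (d(g) = (2*g)*(3 + g) = 2*g*(3 + g))
k(m) = 4 + m (k(m) = m - 2*(-2)*(3 - 2) = m - 2*(-2) = m - 1*(-4) = m + 4 = 4 + m)
A(Z) = 2*Z + 2*Z² + 2*Z*(4 + 11*Z) (A(Z) = 2*((Z² + (4 + 11*Z)*Z) + Z) = 2*((Z² + Z*(4 + 11*Z)) + Z) = 2*(Z + Z² + Z*(4 + 11*Z)) = 2*Z + 2*Z² + 2*Z*(4 + 11*Z))
1/(-1*(-399739) + A(1041)) = 1/(-1*(-399739) + 2*1041*(5 + 12*1041)) = 1/(399739 + 2*1041*(5 + 12492)) = 1/(399739 + 2*1041*12497) = 1/(399739 + 26018754) = 1/26418493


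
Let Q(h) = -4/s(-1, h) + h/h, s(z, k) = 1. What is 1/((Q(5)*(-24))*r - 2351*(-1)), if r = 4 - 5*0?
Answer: 1/2639 ≈ 0.00037893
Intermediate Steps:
r = 4 (r = 4 + 0 = 4)
Q(h) = -3 (Q(h) = -4/1 + h/h = -4*1 + 1 = -4 + 1 = -3)
1/((Q(5)*(-24))*r - 2351*(-1)) = 1/(-3*(-24)*4 - 2351*(-1)) = 1/(72*4 + 2351) = 1/(288 + 2351) = 1/2639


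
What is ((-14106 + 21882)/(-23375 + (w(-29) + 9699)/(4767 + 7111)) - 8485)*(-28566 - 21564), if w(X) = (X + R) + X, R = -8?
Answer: 118099062712364490/277638617 ≈ 4.2537e+8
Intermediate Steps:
w(X) = -8 + 2*X (w(X) = (X - 8) + X = (-8 + X) + X = -8 + 2*X)
((-14106 + 21882)/(-23375 + (w(-29) + 9699)/(4767 + 7111)) - 8485)*(-28566 - 21564) = ((-14106 + 21882)/(-23375 + ((-8 + 2*(-29)) + 9699)/(4767 + 7111)) - 8485)*(-28566 - 21564) = (7776/(-23375 + ((-8 - 58) + 9699)/11878) - 8485)*(-50130) = (7776/(-23375 + (-66 + 9699)*(1/11878)) - 8485)*(-50130) = (7776/(-23375 + 9633*(1/11878)) - 8485)*(-50130) = (7776/(-23375 + 9633/11878) - 8485)*(-50130) = (7776/(-277638617/11878) - 8485)*(-50130) = (7776*(-11878/277638617) - 8485)*(-50130) = (-92363328/277638617 - 8485)*(-50130) = -2355856028573/277638617*(-50130) = 118099062712364490/277638617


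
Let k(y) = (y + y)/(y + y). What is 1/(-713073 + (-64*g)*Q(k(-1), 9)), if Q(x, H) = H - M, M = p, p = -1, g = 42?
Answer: -1/739953 ≈ -1.3514e-6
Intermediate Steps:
k(y) = 1 (k(y) = (2*y)/((2*y)) = (2*y)*(1/(2*y)) = 1)
M = -1
Q(x, H) = 1 + H (Q(x, H) = H - 1*(-1) = H + 1 = 1 + H)
1/(-713073 + (-64*g)*Q(k(-1), 9)) = 1/(-713073 + (-64*42)*(1 + 9)) = 1/(-713073 - 2688*10) = 1/(-713073 - 26880) = 1/(-739953) = -1/739953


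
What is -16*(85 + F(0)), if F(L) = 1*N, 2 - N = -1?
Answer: -1408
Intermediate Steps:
N = 3 (N = 2 - 1*(-1) = 2 + 1 = 3)
F(L) = 3 (F(L) = 1*3 = 3)
-16*(85 + F(0)) = -16*(85 + 3) = -16*88 = -1408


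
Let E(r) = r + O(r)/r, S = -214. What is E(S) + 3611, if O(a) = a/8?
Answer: 27177/8 ≈ 3397.1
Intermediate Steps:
O(a) = a/8 (O(a) = a*(⅛) = a/8)
E(r) = ⅛ + r (E(r) = r + (r/8)/r = r + ⅛ = ⅛ + r)
E(S) + 3611 = (⅛ - 214) + 3611 = -1711/8 + 3611 = 27177/8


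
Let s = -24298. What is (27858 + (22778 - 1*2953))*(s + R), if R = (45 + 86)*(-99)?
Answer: -1777002361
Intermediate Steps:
R = -12969 (R = 131*(-99) = -12969)
(27858 + (22778 - 1*2953))*(s + R) = (27858 + (22778 - 1*2953))*(-24298 - 12969) = (27858 + (22778 - 2953))*(-37267) = (27858 + 19825)*(-37267) = 47683*(-37267) = -1777002361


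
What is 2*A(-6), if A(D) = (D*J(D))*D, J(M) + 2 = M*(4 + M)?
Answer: 720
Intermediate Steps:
J(M) = -2 + M*(4 + M)
A(D) = D²*(-2 + D² + 4*D) (A(D) = (D*(-2 + D² + 4*D))*D = D²*(-2 + D² + 4*D))
2*A(-6) = 2*((-6)²*(-2 + (-6)² + 4*(-6))) = 2*(36*(-2 + 36 - 24)) = 2*(36*10) = 2*360 = 720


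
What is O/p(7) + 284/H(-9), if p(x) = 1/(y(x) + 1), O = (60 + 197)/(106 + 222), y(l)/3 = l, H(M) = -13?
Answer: -9825/2132 ≈ -4.6084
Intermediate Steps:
y(l) = 3*l
O = 257/328 ≈ 0.78354
p(x) = 1/(1 + 3*x) (p(x) = 1/(3*x + 1) = 1/(1 + 3*x))
O/p(7) + 284/H(-9) = 257/(328*(1/(1 + 3*7))) + 284/(-13) = 257/(328*(1/(1 + 21))) + 284*(-1/13) = 257/(328*(1/22)) - 284/13 = (257/328)*22 - 284/13 = 2827/164 - 284/13 = -9825/2132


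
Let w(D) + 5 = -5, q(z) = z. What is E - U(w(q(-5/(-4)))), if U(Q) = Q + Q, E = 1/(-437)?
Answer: 8739/437 ≈ 19.998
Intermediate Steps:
w(D) = -10 (w(D) = -5 - 5 = -10)
E = -1/437 ≈ -0.0022883
U(Q) = 2*Q
E - U(w(q(-5/(-4)))) = -1/437 - 2*(-10) = -1/437 - 1*(-20) = -1/437 + 20 = 8739/437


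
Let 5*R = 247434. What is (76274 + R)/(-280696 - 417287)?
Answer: -57164/317265 ≈ -0.18018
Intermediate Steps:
R = 247434/5 (R = (⅕)*247434 = 247434/5 ≈ 49487.)
(76274 + R)/(-280696 - 417287) = (76274 + 247434/5)/(-280696 - 417287) = (628804/5)/(-697983) = (628804/5)*(-1/697983) = -57164/317265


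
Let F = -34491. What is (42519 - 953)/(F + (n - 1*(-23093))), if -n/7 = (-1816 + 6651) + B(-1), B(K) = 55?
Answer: -20783/22814 ≈ -0.91098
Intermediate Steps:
n = -34230 (n = -7*((-1816 + 6651) + 55) = -7*(4835 + 55) = -7*4890 = -34230)
(42519 - 953)/(F + (n - 1*(-23093))) = (42519 - 953)/(-34491 + (-34230 - 1*(-23093))) = 41566/(-34491 + (-34230 + 23093)) = 41566/(-34491 - 11137) = 41566/(-45628) = 41566*(-1/45628) = -20783/22814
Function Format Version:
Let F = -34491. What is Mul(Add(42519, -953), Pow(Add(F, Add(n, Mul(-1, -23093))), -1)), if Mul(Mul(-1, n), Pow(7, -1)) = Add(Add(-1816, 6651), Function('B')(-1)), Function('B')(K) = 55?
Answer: Rational(-20783, 22814) ≈ -0.91098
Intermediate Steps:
n = -34230 (n = Mul(-7, Add(Add(-1816, 6651), 55)) = Mul(-7, Add(4835, 55)) = Mul(-7, 4890) = -34230)
Mul(Add(42519, -953), Pow(Add(F, Add(n, Mul(-1, -23093))), -1)) = Mul(Add(42519, -953), Pow(Add(-34491, Add(-34230, Mul(-1, -23093))), -1)) = Mul(41566, Pow(Add(-34491, Add(-34230, 23093)), -1)) = Mul(41566, Pow(Add(-34491, -11137), -1)) = Mul(41566, Pow(-45628, -1)) = Mul(41566, Rational(-1, 45628)) = Rational(-20783, 22814)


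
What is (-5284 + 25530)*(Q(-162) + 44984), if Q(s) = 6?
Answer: 910867540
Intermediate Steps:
(-5284 + 25530)*(Q(-162) + 44984) = (-5284 + 25530)*(6 + 44984) = 20246*44990 = 910867540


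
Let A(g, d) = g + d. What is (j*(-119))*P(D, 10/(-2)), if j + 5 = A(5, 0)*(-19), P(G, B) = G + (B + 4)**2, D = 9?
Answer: 119000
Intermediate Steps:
A(g, d) = d + g
P(G, B) = G + (4 + B)**2
j = -100 (j = -5 + (0 + 5)*(-19) = -5 + 5*(-19) = -5 - 95 = -100)
(j*(-119))*P(D, 10/(-2)) = (-100*(-119))*(9 + (4 + 10/(-2))**2) = 11900*(9 + (4 + 10*(-1/2))**2) = 11900*(9 + (4 - 5)**2) = 11900*(9 + (-1)**2) = 11900*(9 + 1) = 11900*10 = 119000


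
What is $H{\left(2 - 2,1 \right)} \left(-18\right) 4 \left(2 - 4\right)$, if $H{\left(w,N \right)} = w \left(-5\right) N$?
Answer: $0$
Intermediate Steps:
$H{\left(w,N \right)} = - 5 N w$ ($H{\left(w,N \right)} = - 5 w N = - 5 N w$)
$H{\left(2 - 2,1 \right)} \left(-18\right) 4 \left(2 - 4\right) = \left(-5\right) 1 \left(2 - 2\right) \left(-18\right) 4 \left(2 - 4\right) = \left(-5\right) 1 \left(2 - 2\right) \left(-18\right) 4 \left(-2\right) = \left(-5\right) 1 \cdot 0 \left(-18\right) \left(-8\right) = 0 \left(-18\right) \left(-8\right) = 0 \left(-8\right) = 0$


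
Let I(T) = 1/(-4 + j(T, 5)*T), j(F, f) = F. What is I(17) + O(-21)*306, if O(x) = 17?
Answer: 1482571/285 ≈ 5202.0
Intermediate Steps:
I(T) = 1/(-4 + T²) (I(T) = 1/(-4 + T*T) = 1/(-4 + T²))
I(17) + O(-21)*306 = 1/(-4 + 17²) + 17*306 = 1/(-4 + 289) + 5202 = 1/285 + 5202 = 1482571/285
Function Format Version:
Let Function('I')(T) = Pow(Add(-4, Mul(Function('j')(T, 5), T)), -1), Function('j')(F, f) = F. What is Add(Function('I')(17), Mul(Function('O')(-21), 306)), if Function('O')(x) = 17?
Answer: Rational(1482571, 285) ≈ 5202.0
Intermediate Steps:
Function('I')(T) = Pow(Add(-4, Pow(T, 2)), -1) (Function('I')(T) = Pow(Add(-4, Mul(T, T)), -1) = Pow(Add(-4, Pow(T, 2)), -1))
Add(Function('I')(17), Mul(Function('O')(-21), 306)) = Add(Pow(Add(-4, Pow(17, 2)), -1), Mul(17, 306)) = Add(Pow(Add(-4, 289), -1), 5202) = Add(Pow(285, -1), 5202) = Add(Rational(1, 285), 5202) = Rational(1482571, 285)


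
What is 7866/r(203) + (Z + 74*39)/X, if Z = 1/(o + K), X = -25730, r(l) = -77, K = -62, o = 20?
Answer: -1215686401/11887260 ≈ -102.27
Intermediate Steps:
Z = -1/42 (Z = 1/(20 - 62) = 1/(-42) = -1/42 ≈ -0.023810)
7866/r(203) + (Z + 74*39)/X = 7866/(-77) + (-1/42 + 74*39)/(-25730) = 7866*(-1/77) + (-1/42 + 2886)*(-1/25730) = -7866/77 + (121211/42)*(-1/25730) = -7866/77 - 121211/1080660 = -1215686401/11887260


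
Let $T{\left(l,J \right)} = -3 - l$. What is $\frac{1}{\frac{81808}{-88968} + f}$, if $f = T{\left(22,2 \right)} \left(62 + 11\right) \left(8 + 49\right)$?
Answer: $- \frac{11121}{1156872251} \approx -9.613 \cdot 10^{-6}$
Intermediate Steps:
$f = -104025$ ($f = \left(-3 - 22\right) \left(62 + 11\right) \left(8 + 49\right) = \left(-3 - 22\right) 73 \cdot 57 = \left(-25\right) 4161 = -104025$)
$\frac{1}{\frac{81808}{-88968} + f} = \frac{1}{\frac{81808}{-88968} - 104025} = \frac{1}{81808 \left(- \frac{1}{88968}\right) - 104025} = \frac{1}{- \frac{10226}{11121} - 104025} = \frac{1}{- \frac{1156872251}{11121}} = - \frac{11121}{1156872251}$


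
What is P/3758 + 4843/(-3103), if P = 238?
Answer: -301060/201053 ≈ -1.4974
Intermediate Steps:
P/3758 + 4843/(-3103) = 238/3758 + 4843/(-3103) = 238*(1/3758) + 4843*(-1/3103) = 119/1879 - 167/107 = -301060/201053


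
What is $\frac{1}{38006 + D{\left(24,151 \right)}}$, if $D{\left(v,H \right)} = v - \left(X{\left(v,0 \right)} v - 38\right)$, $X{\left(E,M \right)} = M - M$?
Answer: $\frac{1}{38068} \approx 2.6269 \cdot 10^{-5}$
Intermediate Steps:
$X{\left(E,M \right)} = 0$
$D{\left(v,H \right)} = 38 + v$ ($D{\left(v,H \right)} = v - \left(0 v - 38\right) = v - \left(0 - 38\right) = v - -38 = v + 38 = 38 + v$)
$\frac{1}{38006 + D{\left(24,151 \right)}} = \frac{1}{38006 + \left(38 + 24\right)} = \frac{1}{38006 + 62} = \frac{1}{38068}$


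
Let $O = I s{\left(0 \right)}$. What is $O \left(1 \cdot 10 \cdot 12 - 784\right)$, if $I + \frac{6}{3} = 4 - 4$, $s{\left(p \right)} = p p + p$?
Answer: $0$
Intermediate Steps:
$s{\left(p \right)} = p + p^{2}$ ($s{\left(p \right)} = p^{2} + p = p + p^{2}$)
$I = -2$ ($I = -2 + \left(4 - 4\right) = -2 + 0 = -2$)
$O = 0$ ($O = - 2 \cdot 0 \left(1 + 0\right) = - 2 \cdot 0 \cdot 1 = \left(-2\right) 0 = 0$)
$O \left(1 \cdot 10 \cdot 12 - 784\right) = 0 \left(1 \cdot 10 \cdot 12 - 784\right) = 0 \left(10 \cdot 12 - 784\right) = 0 \left(120 - 784\right) = 0 \left(-664\right) = 0$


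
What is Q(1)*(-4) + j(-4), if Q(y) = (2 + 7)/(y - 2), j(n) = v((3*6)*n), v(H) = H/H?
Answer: 37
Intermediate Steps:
v(H) = 1
j(n) = 1
Q(y) = 9/(-2 + y)
Q(1)*(-4) + j(-4) = (9/(-2 + 1))*(-4) + 1 = (9/(-1))*(-4) + 1 = (9*(-1))*(-4) + 1 = -9*(-4) + 1 = 36 + 1 = 37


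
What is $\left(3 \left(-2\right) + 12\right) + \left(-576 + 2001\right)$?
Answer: $1431$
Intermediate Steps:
$\left(3 \left(-2\right) + 12\right) + \left(-576 + 2001\right) = \left(-6 + 12\right) + 1425 = 6 + 1425 = 1431$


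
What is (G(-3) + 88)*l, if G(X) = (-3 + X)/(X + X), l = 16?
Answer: 1424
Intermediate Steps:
G(X) = (-3 + X)/(2*X) (G(X) = (-3 + X)/((2*X)) = (-3 + X)*(1/(2*X)) = (-3 + X)/(2*X))
(G(-3) + 88)*l = ((½)*(-3 - 3)/(-3) + 88)*16 = ((½)*(-⅓)*(-6) + 88)*16 = (1 + 88)*16 = 89*16 = 1424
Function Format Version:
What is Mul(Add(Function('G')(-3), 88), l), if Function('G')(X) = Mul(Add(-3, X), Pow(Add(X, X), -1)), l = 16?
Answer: 1424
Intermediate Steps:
Function('G')(X) = Mul(Rational(1, 2), Pow(X, -1), Add(-3, X)) (Function('G')(X) = Mul(Add(-3, X), Pow(Mul(2, X), -1)) = Mul(Add(-3, X), Mul(Rational(1, 2), Pow(X, -1))) = Mul(Rational(1, 2), Pow(X, -1), Add(-3, X)))
Mul(Add(Function('G')(-3), 88), l) = Mul(Add(Mul(Rational(1, 2), Pow(-3, -1), Add(-3, -3)), 88), 16) = Mul(Add(Mul(Rational(1, 2), Rational(-1, 3), -6), 88), 16) = Mul(Add(1, 88), 16) = Mul(89, 16) = 1424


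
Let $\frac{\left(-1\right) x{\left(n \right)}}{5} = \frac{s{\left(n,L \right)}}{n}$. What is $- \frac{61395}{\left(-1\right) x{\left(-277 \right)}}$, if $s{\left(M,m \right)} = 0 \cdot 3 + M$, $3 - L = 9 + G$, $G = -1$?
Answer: $-12279$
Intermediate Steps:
$L = -5$ ($L = 3 - \left(9 - 1\right) = 3 - 8 = -5$)
$s{\left(M,m \right)} = M$ ($s{\left(M,m \right)} = 0 + M = M$)
$x{\left(n \right)} = -5$ ($x{\left(n \right)} = - 5 \frac{n}{n} = \left(-5\right) 1 = -5$)
$- \frac{61395}{\left(-1\right) x{\left(-277 \right)}} = - \frac{61395}{\left(-1\right) \left(-5\right)} = - \frac{61395}{5} = \left(-61395\right) \frac{1}{5} = -12279$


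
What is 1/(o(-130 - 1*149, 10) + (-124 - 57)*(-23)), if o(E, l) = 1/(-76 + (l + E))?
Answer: 345/1436234 ≈ 0.00024021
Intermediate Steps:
o(E, l) = 1/(-76 + E + l) (o(E, l) = 1/(-76 + (E + l)) = 1/(-76 + E + l))
1/(o(-130 - 1*149, 10) + (-124 - 57)*(-23)) = 1/(1/(-76 + (-130 - 1*149) + 10) + (-124 - 57)*(-23)) = 1/(1/(-76 + (-130 - 149) + 10) - 181*(-23)) = 1/(1/(-76 - 279 + 10) + 4163) = 1/(1/(-345) + 4163) = 1/(-1/345 + 4163) = 1/(1436234/345) = 345/1436234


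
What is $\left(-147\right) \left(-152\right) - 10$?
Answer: $22334$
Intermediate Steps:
$\left(-147\right) \left(-152\right) - 10 = 22344 - 10 = 22334$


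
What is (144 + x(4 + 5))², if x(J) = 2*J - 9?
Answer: 23409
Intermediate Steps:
x(J) = -9 + 2*J
(144 + x(4 + 5))² = (144 + (-9 + 2*(4 + 5)))² = (144 + (-9 + 2*9))² = (144 + (-9 + 18))² = (144 + 9)² = 153² = 23409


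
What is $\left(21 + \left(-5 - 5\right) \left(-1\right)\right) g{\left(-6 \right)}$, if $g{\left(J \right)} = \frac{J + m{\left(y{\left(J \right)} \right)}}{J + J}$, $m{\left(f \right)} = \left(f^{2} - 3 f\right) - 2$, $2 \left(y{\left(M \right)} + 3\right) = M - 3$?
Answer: $- \frac{8773}{48} \approx -182.77$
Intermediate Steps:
$y{\left(M \right)} = - \frac{9}{2} + \frac{M}{2}$ ($y{\left(M \right)} = -3 + \frac{M - 3}{2} = -3 + \frac{-3 + M}{2} = -3 + \left(- \frac{3}{2} + \frac{M}{2}\right) = - \frac{9}{2} + \frac{M}{2}$)
$m{\left(f \right)} = -2 + f^{2} - 3 f$
$g{\left(J \right)} = \frac{\frac{23}{2} + \left(- \frac{9}{2} + \frac{J}{2}\right)^{2} - \frac{J}{2}}{2 J}$ ($g{\left(J \right)} = \frac{J - \left(2 - \left(- \frac{9}{2} + \frac{J}{2}\right)^{2} + 3 \left(- \frac{9}{2} + \frac{J}{2}\right)\right)}{J + J} = \frac{J - \left(- \frac{23}{2} - \left(- \frac{9}{2} + \frac{J}{2}\right)^{2} + \frac{3 J}{2}\right)}{2 J} = \left(J + \left(\frac{23}{2} + \left(- \frac{9}{2} + \frac{J}{2}\right)^{2} - \frac{3 J}{2}\right)\right) \frac{1}{2 J} = \left(\frac{23}{2} + \left(- \frac{9}{2} + \frac{J}{2}\right)^{2} - \frac{J}{2}\right) \frac{1}{2 J} = \frac{\frac{23}{2} + \left(- \frac{9}{2} + \frac{J}{2}\right)^{2} - \frac{J}{2}}{2 J}$)
$\left(21 + \left(-5 - 5\right) \left(-1\right)\right) g{\left(-6 \right)} = \left(21 + \left(-5 - 5\right) \left(-1\right)\right) \frac{127 + \left(-6\right)^{2} - -120}{8 \left(-6\right)} = \left(21 - -10\right) \frac{1}{8} \left(- \frac{1}{6}\right) \left(127 + 36 + 120\right) = \left(21 + 10\right) \frac{1}{8} \left(- \frac{1}{6}\right) 283 = 31 \left(- \frac{283}{48}\right) = - \frac{8773}{48}$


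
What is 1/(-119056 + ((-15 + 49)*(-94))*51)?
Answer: -1/282052 ≈ -3.5454e-6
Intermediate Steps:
1/(-119056 + ((-15 + 49)*(-94))*51) = 1/(-119056 + (34*(-94))*51) = 1/(-119056 - 3196*51) = 1/(-119056 - 162996) = 1/(-282052) = -1/282052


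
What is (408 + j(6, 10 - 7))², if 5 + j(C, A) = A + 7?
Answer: 170569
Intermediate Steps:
j(C, A) = 2 + A (j(C, A) = -5 + (A + 7) = -5 + (7 + A) = 2 + A)
(408 + j(6, 10 - 7))² = (408 + (2 + (10 - 7)))² = (408 + (2 + 3))² = (408 + 5)² = 413² = 170569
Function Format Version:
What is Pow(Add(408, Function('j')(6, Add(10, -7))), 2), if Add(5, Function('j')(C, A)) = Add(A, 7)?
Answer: 170569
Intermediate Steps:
Function('j')(C, A) = Add(2, A) (Function('j')(C, A) = Add(-5, Add(A, 7)) = Add(-5, Add(7, A)) = Add(2, A))
Pow(Add(408, Function('j')(6, Add(10, -7))), 2) = Pow(Add(408, Add(2, Add(10, -7))), 2) = Pow(Add(408, Add(2, 3)), 2) = Pow(Add(408, 5), 2) = Pow(413, 2) = 170569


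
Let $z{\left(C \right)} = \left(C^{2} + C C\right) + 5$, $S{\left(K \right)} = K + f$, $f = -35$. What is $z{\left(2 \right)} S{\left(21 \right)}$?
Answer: $-182$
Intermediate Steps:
$S{\left(K \right)} = -35 + K$ ($S{\left(K \right)} = K - 35 = -35 + K$)
$z{\left(C \right)} = 5 + 2 C^{2}$ ($z{\left(C \right)} = \left(C^{2} + C^{2}\right) + 5 = 2 C^{2} + 5 = 5 + 2 C^{2}$)
$z{\left(2 \right)} S{\left(21 \right)} = \left(5 + 2 \cdot 2^{2}\right) \left(-35 + 21\right) = \left(5 + 2 \cdot 4\right) \left(-14\right) = \left(5 + 8\right) \left(-14\right) = 13 \left(-14\right) = -182$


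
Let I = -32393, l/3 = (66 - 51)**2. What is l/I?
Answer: -675/32393 ≈ -0.020838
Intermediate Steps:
l = 675 (l = 3*(66 - 51)**2 = 3*15**2 = 3*225 = 675)
l/I = 675/(-32393) = 675*(-1/32393) = -675/32393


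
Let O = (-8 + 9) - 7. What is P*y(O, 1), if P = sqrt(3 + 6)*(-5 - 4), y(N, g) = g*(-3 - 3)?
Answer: 162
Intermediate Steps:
O = -6 (O = 1 - 7 = -6)
y(N, g) = -6*g (y(N, g) = g*(-6) = -6*g)
P = -27 (P = sqrt(9)*(-9) = 3*(-9) = -27)
P*y(O, 1) = -(-162) = -27*(-6) = 162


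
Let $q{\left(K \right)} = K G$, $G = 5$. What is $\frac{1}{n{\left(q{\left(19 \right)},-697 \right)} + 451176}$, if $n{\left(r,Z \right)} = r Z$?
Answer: $\frac{1}{384961} \approx 2.5977 \cdot 10^{-6}$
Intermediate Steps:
$q{\left(K \right)} = 5 K$ ($q{\left(K \right)} = K 5 = 5 K$)
$n{\left(r,Z \right)} = Z r$
$\frac{1}{n{\left(q{\left(19 \right)},-697 \right)} + 451176} = \frac{1}{- 697 \cdot 5 \cdot 19 + 451176} = \frac{1}{\left(-697\right) 95 + 451176} = \frac{1}{-66215 + 451176} = \frac{1}{384961}$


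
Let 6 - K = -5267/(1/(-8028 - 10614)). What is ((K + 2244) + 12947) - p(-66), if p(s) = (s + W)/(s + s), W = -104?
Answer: -6479366407/66 ≈ -9.8172e+7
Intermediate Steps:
p(s) = (-104 + s)/(2*s) (p(s) = (s - 104)/(s + s) = (-104 + s)/((2*s)) = (-104 + s)*(1/(2*s)) = (-104 + s)/(2*s))
K = -98187408 (K = 6 - (-5267)/(1/(-8028 - 10614)) = 6 - (-5267)/(1/(-18642)) = 6 - (-5267)/(-1/18642) = 6 - (-5267)*(-18642) = 6 - 1*98187414 = 6 - 98187414 = -98187408)
((K + 2244) + 12947) - p(-66) = ((-98187408 + 2244) + 12947) - (-104 - 66)/(2*(-66)) = (-98185164 + 12947) - (-1)*(-170)/(2*66) = -98172217 - 1*85/66 = -98172217 - 85/66 = -6479366407/66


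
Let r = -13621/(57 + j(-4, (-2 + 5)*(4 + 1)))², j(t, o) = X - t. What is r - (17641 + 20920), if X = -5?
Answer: -120940917/3136 ≈ -38565.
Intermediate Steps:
j(t, o) = -5 - t
r = -13621/3136 (r = -13621/(57 + (-5 - 1*(-4)))² = -13621/(57 + (-5 + 4))² = -13621/(57 - 1)² = -13621/(56²) = -13621/3136 ≈ -4.3434)
r - (17641 + 20920) = -13621/3136 - (17641 + 20920) = -13621/3136 - 1*38561 = -13621/3136 - 38561 = -120940917/3136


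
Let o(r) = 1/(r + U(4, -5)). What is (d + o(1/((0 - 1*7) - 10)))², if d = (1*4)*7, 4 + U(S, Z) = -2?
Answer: 8219689/10609 ≈ 774.78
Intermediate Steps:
U(S, Z) = -6 (U(S, Z) = -4 - 2 = -6)
d = 28 (d = 4*7 = 28)
o(r) = 1/(-6 + r) (o(r) = 1/(r - 6) = 1/(-6 + r))
(d + o(1/((0 - 1*7) - 10)))² = (28 + 1/(-6 + 1/((0 - 1*7) - 10)))² = (28 + 1/(-6 + 1/((0 - 7) - 10)))² = (28 + 1/(-6 + 1/(-7 - 10)))² = (28 + 1/(-6 + 1/(-17)))² = (28 + 1/(-6 - 1/17))² = (28 + 1/(-103/17))² = (28 - 17/103)² = (2867/103)² = 8219689/10609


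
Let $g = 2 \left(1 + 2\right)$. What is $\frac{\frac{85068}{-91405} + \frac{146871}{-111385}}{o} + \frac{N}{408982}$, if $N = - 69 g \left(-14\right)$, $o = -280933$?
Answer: $\frac{236960000873508501}{16711120601641650865} \approx 0.01418$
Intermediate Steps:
$g = 6$ ($g = 2 \cdot 3 = 6$)
$N = 5796$ ($N = \left(-69\right) 6 \left(-14\right) = \left(-414\right) \left(-14\right) = 5796$)
$\frac{\frac{85068}{-91405} + \frac{146871}{-111385}}{o} + \frac{N}{408982} = \frac{\frac{85068}{-91405} + \frac{146871}{-111385}}{-280933} + \frac{5796}{408982} = \left(85068 \left(- \frac{1}{91405}\right) + 146871 \left(- \frac{1}{111385}\right)\right) \left(- \frac{1}{280933}\right) + 5796 \cdot \frac{1}{408982} = \left(- \frac{85068}{91405} - \frac{146871}{111385}\right) \left(- \frac{1}{280933}\right) + \frac{414}{29213} = \left(- \frac{4580008587}{2036229185}\right) \left(- \frac{1}{280933}\right) + \frac{414}{29213} = \frac{4580008587}{572043973629605} + \frac{414}{29213} = \frac{236960000873508501}{16711120601641650865}$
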